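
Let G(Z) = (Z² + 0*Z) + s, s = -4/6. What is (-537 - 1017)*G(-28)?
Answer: -1217300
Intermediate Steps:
s = -⅔ (s = -4*⅙ = -⅔ ≈ -0.66667)
G(Z) = -⅔ + Z² (G(Z) = (Z² + 0*Z) - ⅔ = (Z² + 0) - ⅔ = Z² - ⅔ = -⅔ + Z²)
(-537 - 1017)*G(-28) = (-537 - 1017)*(-⅔ + (-28)²) = -1554*(-⅔ + 784) = -1554*2350/3 = -1217300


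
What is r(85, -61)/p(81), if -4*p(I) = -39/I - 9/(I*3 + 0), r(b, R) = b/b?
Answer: 54/7 ≈ 7.7143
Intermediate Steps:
r(b, R) = 1
p(I) = 21/(2*I) (p(I) = -(-39/I - 9/(I*3 + 0))/4 = -(-39/I - 9/(3*I + 0))/4 = -(-39/I - 9*1/(3*I))/4 = -(-39/I - 3/I)/4 = -(-21)/(2*I) = 21/(2*I))
r(85, -61)/p(81) = 1/((21/2)/81) = 1/((21/2)*(1/81)) = 1/(7/54) = 1*(54/7) = 54/7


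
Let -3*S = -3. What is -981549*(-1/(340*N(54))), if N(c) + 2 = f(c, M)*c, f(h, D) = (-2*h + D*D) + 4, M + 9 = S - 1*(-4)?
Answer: -981549/1616360 ≈ -0.60726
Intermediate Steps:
S = 1 (S = -⅓*(-3) = 1)
M = -4 (M = -9 + (1 - 1*(-4)) = -9 + (1 + 4) = -9 + 5 = -4)
f(h, D) = 4 + D² - 2*h (f(h, D) = (-2*h + D²) + 4 = (D² - 2*h) + 4 = 4 + D² - 2*h)
N(c) = -2 + c*(20 - 2*c) (N(c) = -2 + (4 + (-4)² - 2*c)*c = -2 + (4 + 16 - 2*c)*c = -2 + (20 - 2*c)*c = -2 + c*(20 - 2*c))
-981549*(-1/(340*N(54))) = -981549*(-1/(340*(-2 + 2*54*(10 - 1*54)))) = -981549*(-1/(340*(-2 + 2*54*(10 - 54)))) = -981549*(-1/(340*(-2 + 2*54*(-44)))) = -981549*(-1/(340*(-2 - 4752))) = -981549/((-4754*(-340))) = -981549/1616360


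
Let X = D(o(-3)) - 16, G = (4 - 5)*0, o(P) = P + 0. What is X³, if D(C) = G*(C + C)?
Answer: -4096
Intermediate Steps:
o(P) = P
G = 0 (G = -1*0 = 0)
D(C) = 0 (D(C) = 0*(C + C) = 0*(2*C) = 0)
X = -16 (X = 0 - 16 = -16)
X³ = (-16)³ = -4096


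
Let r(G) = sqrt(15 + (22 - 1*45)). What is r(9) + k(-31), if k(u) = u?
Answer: -31 + 2*I*sqrt(2) ≈ -31.0 + 2.8284*I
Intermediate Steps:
r(G) = 2*I*sqrt(2) (r(G) = sqrt(15 + (22 - 45)) = sqrt(15 - 23) = sqrt(-8) = 2*I*sqrt(2))
r(9) + k(-31) = 2*I*sqrt(2) - 31 = -31 + 2*I*sqrt(2)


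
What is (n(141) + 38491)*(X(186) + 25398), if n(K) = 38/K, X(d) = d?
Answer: 46283750032/47 ≈ 9.8476e+8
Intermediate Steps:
(n(141) + 38491)*(X(186) + 25398) = (38/141 + 38491)*(186 + 25398) = (38*(1/141) + 38491)*25584 = (38/141 + 38491)*25584 = (5427269/141)*25584 = 46283750032/47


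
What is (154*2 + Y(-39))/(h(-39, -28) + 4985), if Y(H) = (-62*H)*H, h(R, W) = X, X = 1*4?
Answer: -93994/4989 ≈ -18.840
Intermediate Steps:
X = 4
h(R, W) = 4
Y(H) = -62*H**2
(154*2 + Y(-39))/(h(-39, -28) + 4985) = (154*2 - 62*(-39)**2)/(4 + 4985) = (308 - 62*1521)/4989 = (308 - 94302)*(1/4989) = -93994*1/4989 = -93994/4989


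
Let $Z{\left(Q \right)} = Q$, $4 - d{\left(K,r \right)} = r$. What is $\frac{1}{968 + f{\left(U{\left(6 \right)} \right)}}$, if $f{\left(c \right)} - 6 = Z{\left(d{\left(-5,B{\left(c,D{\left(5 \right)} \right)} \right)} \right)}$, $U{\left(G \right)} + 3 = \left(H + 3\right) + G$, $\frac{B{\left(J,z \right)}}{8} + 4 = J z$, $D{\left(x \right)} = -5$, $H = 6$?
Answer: $\frac{1}{1490} \approx 0.00067114$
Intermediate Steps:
$B{\left(J,z \right)} = -32 + 8 J z$
$U{\left(G \right)} = 6 + G$ ($U{\left(G \right)} = -3 + \left(\left(6 + 3\right) + G\right) = -3 + \left(9 + G\right) = 6 + G$)
$d{\left(K,r \right)} = 4 - r$
$f{\left(c \right)} = 42 + 40 c$ ($f{\left(c \right)} = 6 - \left(-36 + 8 c \left(-5\right)\right) = 6 - \left(-36 - 40 c\right) = 6 + \left(4 + \left(32 + 40 c\right)\right) = 6 + \left(36 + 40 c\right) = 42 + 40 c$)
$\frac{1}{968 + f{\left(U{\left(6 \right)} \right)}} = \frac{1}{968 + \left(42 + 40 \left(6 + 6\right)\right)} = \frac{1}{968 + \left(42 + 40 \cdot 12\right)} = \frac{1}{968 + \left(42 + 480\right)} = \frac{1}{968 + 522} = \frac{1}{1490}$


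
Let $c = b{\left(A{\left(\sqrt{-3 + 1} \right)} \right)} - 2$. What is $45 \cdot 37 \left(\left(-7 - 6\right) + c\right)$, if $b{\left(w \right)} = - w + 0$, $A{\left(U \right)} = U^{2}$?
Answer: $-21645$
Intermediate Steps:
$b{\left(w \right)} = - w$
$c = 0$ ($c = - \left(\sqrt{-3 + 1}\right)^{2} - 2 = - \left(\sqrt{-2}\right)^{2} - 2 = - \left(i \sqrt{2}\right)^{2} - 2 = \left(-1\right) \left(-2\right) - 2 = 2 - 2 = 0$)
$45 \cdot 37 \left(\left(-7 - 6\right) + c\right) = 45 \cdot 37 \left(\left(-7 - 6\right) + 0\right) = 1665 \left(-13 + 0\right) = 1665 \left(-13\right) = -21645$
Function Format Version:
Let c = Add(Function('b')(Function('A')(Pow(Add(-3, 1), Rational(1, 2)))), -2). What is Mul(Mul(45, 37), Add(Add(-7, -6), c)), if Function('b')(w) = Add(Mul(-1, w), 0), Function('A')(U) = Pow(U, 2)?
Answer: -21645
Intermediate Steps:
Function('b')(w) = Mul(-1, w)
c = 0 (c = Add(Mul(-1, Pow(Pow(Add(-3, 1), Rational(1, 2)), 2)), -2) = Add(Mul(-1, Pow(Pow(-2, Rational(1, 2)), 2)), -2) = Add(Mul(-1, Pow(Mul(I, Pow(2, Rational(1, 2))), 2)), -2) = Add(Mul(-1, -2), -2) = Add(2, -2) = 0)
Mul(Mul(45, 37), Add(Add(-7, -6), c)) = Mul(Mul(45, 37), Add(Add(-7, -6), 0)) = Mul(1665, Add(-13, 0)) = Mul(1665, -13) = -21645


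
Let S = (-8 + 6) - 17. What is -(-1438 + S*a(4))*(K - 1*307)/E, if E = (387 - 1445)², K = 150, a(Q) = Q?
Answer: -118849/559682 ≈ -0.21235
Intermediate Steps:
E = 1119364 (E = (-1058)² = 1119364)
S = -19 (S = -2 - 17 = -19)
-(-1438 + S*a(4))*(K - 1*307)/E = -(-1438 - 19*4)*(150 - 1*307)/1119364 = -(-1438 - 76)*(150 - 307)/1119364 = -(-1514*(-157))/1119364 = -237698/1119364 = -1*118849/559682 = -118849/559682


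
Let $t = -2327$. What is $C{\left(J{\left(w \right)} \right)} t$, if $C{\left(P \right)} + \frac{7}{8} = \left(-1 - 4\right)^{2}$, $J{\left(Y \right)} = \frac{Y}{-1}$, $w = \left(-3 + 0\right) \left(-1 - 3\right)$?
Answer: $- \frac{449111}{8} \approx -56139.0$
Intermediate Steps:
$w = 12$ ($w = \left(-3\right) \left(-4\right) = 12$)
$J{\left(Y \right)} = - Y$ ($J{\left(Y \right)} = Y \left(-1\right) = - Y$)
$C{\left(P \right)} = \frac{193}{8}$ ($C{\left(P \right)} = - \frac{7}{8} + \left(-1 - 4\right)^{2} = - \frac{7}{8} + \left(-5\right)^{2} = - \frac{7}{8} + 25 = \frac{193}{8}$)
$C{\left(J{\left(w \right)} \right)} t = \frac{193}{8} \left(-2327\right) = - \frac{449111}{8}$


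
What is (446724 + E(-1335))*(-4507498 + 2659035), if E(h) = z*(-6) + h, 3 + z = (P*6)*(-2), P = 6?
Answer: -824116895457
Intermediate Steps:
z = -75 (z = -3 + (6*6)*(-2) = -3 + 36*(-2) = -3 - 72 = -75)
E(h) = 450 + h (E(h) = -75*(-6) + h = 450 + h)
(446724 + E(-1335))*(-4507498 + 2659035) = (446724 + (450 - 1335))*(-4507498 + 2659035) = (446724 - 885)*(-1848463) = 445839*(-1848463) = -824116895457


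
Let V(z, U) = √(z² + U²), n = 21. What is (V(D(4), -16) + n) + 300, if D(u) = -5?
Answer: 321 + √281 ≈ 337.76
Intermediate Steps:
V(z, U) = √(U² + z²)
(V(D(4), -16) + n) + 300 = (√((-16)² + (-5)²) + 21) + 300 = (√(256 + 25) + 21) + 300 = (√281 + 21) + 300 = (21 + √281) + 300 = 321 + √281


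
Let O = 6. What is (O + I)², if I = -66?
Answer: 3600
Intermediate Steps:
(O + I)² = (6 - 66)² = (-60)² = 3600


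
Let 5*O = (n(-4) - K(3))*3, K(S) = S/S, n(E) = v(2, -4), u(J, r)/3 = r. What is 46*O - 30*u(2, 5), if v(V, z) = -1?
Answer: -2526/5 ≈ -505.20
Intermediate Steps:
u(J, r) = 3*r
n(E) = -1
K(S) = 1
O = -6/5 (O = ((-1 - 1*1)*3)/5 = ((-1 - 1)*3)/5 = (-2*3)/5 = (⅕)*(-6) = -6/5 ≈ -1.2000)
46*O - 30*u(2, 5) = 46*(-6/5) - 90*5 = -276/5 - 30*15 = -276/5 - 450 = -2526/5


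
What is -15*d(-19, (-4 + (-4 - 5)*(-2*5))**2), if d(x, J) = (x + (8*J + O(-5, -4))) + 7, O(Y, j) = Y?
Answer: -887265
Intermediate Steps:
d(x, J) = 2 + x + 8*J (d(x, J) = (x + (8*J - 5)) + 7 = (x + (-5 + 8*J)) + 7 = (-5 + x + 8*J) + 7 = 2 + x + 8*J)
-15*d(-19, (-4 + (-4 - 5)*(-2*5))**2) = -15*(2 - 19 + 8*(-4 + (-4 - 5)*(-2*5))**2) = -15*(2 - 19 + 8*(-4 - 9*(-10))**2) = -15*(2 - 19 + 8*(-4 + 90)**2) = -15*(2 - 19 + 8*86**2) = -15*(2 - 19 + 8*7396) = -15*(2 - 19 + 59168) = -15*59151 = -887265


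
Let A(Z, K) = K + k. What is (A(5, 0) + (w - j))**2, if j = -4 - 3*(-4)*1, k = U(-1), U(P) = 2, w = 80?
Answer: 5476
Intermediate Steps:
k = 2
j = 8 (j = -4 + 12*1 = -4 + 12 = 8)
A(Z, K) = 2 + K (A(Z, K) = K + 2 = 2 + K)
(A(5, 0) + (w - j))**2 = ((2 + 0) + (80 - 1*8))**2 = (2 + (80 - 8))**2 = (2 + 72)**2 = 74**2 = 5476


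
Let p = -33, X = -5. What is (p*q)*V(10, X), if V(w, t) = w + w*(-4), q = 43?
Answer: 42570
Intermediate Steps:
V(w, t) = -3*w (V(w, t) = w - 4*w = -3*w)
(p*q)*V(10, X) = (-33*43)*(-3*10) = -1419*(-30) = 42570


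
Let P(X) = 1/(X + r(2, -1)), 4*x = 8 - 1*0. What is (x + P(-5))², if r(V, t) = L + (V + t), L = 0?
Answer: 49/16 ≈ 3.0625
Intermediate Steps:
r(V, t) = V + t (r(V, t) = 0 + (V + t) = V + t)
x = 2 (x = (8 - 1*0)/4 = (8 + 0)/4 = (¼)*8 = 2)
P(X) = 1/(1 + X) (P(X) = 1/(X + (2 - 1)) = 1/(X + 1) = 1/(1 + X))
(x + P(-5))² = (2 + 1/(1 - 5))² = (2 + 1/(-4))² = (2 - ¼)² = (7/4)² = 49/16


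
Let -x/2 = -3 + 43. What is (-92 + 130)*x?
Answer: -3040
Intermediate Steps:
x = -80 (x = -2*(-3 + 43) = -2*40 = -80)
(-92 + 130)*x = (-92 + 130)*(-80) = 38*(-80) = -3040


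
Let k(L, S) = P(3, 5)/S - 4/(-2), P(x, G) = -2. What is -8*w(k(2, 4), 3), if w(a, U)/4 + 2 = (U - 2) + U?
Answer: -64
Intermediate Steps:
k(L, S) = 2 - 2/S (k(L, S) = -2/S - 4/(-2) = -2/S - 4*(-1/2) = -2/S + 2 = 2 - 2/S)
w(a, U) = -16 + 8*U (w(a, U) = -8 + 4*((U - 2) + U) = -8 + 4*((-2 + U) + U) = -8 + 4*(-2 + 2*U) = -8 + (-8 + 8*U) = -16 + 8*U)
-8*w(k(2, 4), 3) = -8*(-16 + 8*3) = -8*(-16 + 24) = -8*8 = -64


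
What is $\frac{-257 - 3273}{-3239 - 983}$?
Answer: $\frac{1765}{2111} \approx 0.8361$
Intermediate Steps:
$\frac{-257 - 3273}{-3239 - 983} = \frac{-257 - 3273}{-4222} = \left(-257 - 3273\right) \left(- \frac{1}{4222}\right) = \left(-3530\right) \left(- \frac{1}{4222}\right) = \frac{1765}{2111}$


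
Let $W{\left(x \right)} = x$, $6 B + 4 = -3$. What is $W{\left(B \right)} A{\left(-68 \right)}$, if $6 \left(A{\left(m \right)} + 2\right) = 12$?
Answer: $0$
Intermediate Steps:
$B = - \frac{7}{6}$ ($B = - \frac{2}{3} + \frac{1}{6} \left(-3\right) = - \frac{2}{3} - \frac{1}{2} = - \frac{7}{6} \approx -1.1667$)
$A{\left(m \right)} = 0$ ($A{\left(m \right)} = -2 + \frac{1}{6} \cdot 12 = -2 + 2 = 0$)
$W{\left(B \right)} A{\left(-68 \right)} = \left(- \frac{7}{6}\right) 0 = 0$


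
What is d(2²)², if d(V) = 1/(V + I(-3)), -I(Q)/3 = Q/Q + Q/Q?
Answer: ¼ ≈ 0.25000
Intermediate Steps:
I(Q) = -6 (I(Q) = -3*(Q/Q + Q/Q) = -3*(1 + 1) = -3*2 = -6)
d(V) = 1/(-6 + V) (d(V) = 1/(V - 6) = 1/(-6 + V))
d(2²)² = (1/(-6 + 2²))² = (1/(-6 + 4))² = (1/(-2))² = (-½)² = ¼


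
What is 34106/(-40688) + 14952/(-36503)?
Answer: -926669147/742617032 ≈ -1.2478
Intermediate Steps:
34106/(-40688) + 14952/(-36503) = 34106*(-1/40688) + 14952*(-1/36503) = -17053/20344 - 14952/36503 = -926669147/742617032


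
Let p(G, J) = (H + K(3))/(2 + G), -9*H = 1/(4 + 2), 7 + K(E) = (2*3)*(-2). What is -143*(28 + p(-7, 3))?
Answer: -1227941/270 ≈ -4547.9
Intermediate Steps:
K(E) = -19 (K(E) = -7 + (2*3)*(-2) = -7 + 6*(-2) = -7 - 12 = -19)
H = -1/54 (H = -1/(9*(4 + 2)) = -⅑/6 = -⅑*⅙ = -1/54 ≈ -0.018519)
p(G, J) = -1027/(54*(2 + G)) (p(G, J) = (-1/54 - 19)/(2 + G) = -1027/(54*(2 + G)))
-143*(28 + p(-7, 3)) = -143*(28 - 1027/(108 + 54*(-7))) = -143*(28 - 1027/(108 - 378)) = -143*(28 - 1027/(-270)) = -143*(28 - 1027*(-1/270)) = -143*(28 + 1027/270) = -143*8587/270 = -1227941/270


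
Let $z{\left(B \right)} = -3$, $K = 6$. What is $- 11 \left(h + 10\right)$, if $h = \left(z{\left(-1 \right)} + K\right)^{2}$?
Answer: $-209$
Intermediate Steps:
$h = 9$ ($h = \left(-3 + 6\right)^{2} = 3^{2} = 9$)
$- 11 \left(h + 10\right) = - 11 \left(9 + 10\right) = \left(-11\right) 19 = -209$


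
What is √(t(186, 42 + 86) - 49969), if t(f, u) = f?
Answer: I*√49783 ≈ 223.12*I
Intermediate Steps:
√(t(186, 42 + 86) - 49969) = √(186 - 49969) = √(-49783) = I*√49783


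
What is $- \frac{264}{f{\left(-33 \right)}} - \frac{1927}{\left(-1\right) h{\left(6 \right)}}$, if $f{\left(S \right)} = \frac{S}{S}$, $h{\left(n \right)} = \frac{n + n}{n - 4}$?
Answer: $\frac{343}{6} \approx 57.167$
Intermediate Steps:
$h{\left(n \right)} = \frac{2 n}{-4 + n}$
$f{\left(S \right)} = 1$
$- \frac{264}{f{\left(-33 \right)}} - \frac{1927}{\left(-1\right) h{\left(6 \right)}} = - \frac{264}{1} - \frac{1927}{\left(-1\right) 2 \cdot 6 \frac{1}{-4 + 6}} = \left(-264\right) 1 - \frac{1927}{\left(-1\right) 2 \cdot 6 \cdot \frac{1}{2}} = -264 - \frac{1927}{\left(-1\right) 2 \cdot 6 \cdot \frac{1}{2}} = -264 - \frac{1927}{\left(-1\right) 6} = -264 - \frac{1927}{-6} = -264 - - \frac{1927}{6} = -264 + \frac{1927}{6} = \frac{343}{6}$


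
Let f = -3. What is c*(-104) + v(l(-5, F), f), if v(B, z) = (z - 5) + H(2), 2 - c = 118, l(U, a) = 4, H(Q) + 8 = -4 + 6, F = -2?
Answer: 12050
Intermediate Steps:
H(Q) = -6 (H(Q) = -8 + (-4 + 6) = -8 + 2 = -6)
c = -116 (c = 2 - 1*118 = 2 - 118 = -116)
v(B, z) = -11 + z (v(B, z) = (z - 5) - 6 = (-5 + z) - 6 = -11 + z)
c*(-104) + v(l(-5, F), f) = -116*(-104) + (-11 - 3) = 12064 - 14 = 12050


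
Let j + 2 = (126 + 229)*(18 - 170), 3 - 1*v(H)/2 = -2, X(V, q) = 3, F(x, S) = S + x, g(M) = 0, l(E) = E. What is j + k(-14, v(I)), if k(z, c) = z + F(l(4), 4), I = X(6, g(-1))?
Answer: -53968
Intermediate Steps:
I = 3
v(H) = 10 (v(H) = 6 - 2*(-2) = 6 + 4 = 10)
k(z, c) = 8 + z (k(z, c) = z + (4 + 4) = z + 8 = 8 + z)
j = -53962 (j = -2 + (126 + 229)*(18 - 170) = -2 + 355*(-152) = -2 - 53960 = -53962)
j + k(-14, v(I)) = -53962 + (8 - 14) = -53962 - 6 = -53968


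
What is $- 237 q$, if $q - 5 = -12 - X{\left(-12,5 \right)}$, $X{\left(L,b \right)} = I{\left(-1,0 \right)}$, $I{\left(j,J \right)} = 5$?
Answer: $2844$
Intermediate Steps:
$X{\left(L,b \right)} = 5$
$q = -12$ ($q = 5 - 17 = -12$)
$- 237 q = \left(-237\right) \left(-12\right) = 2844$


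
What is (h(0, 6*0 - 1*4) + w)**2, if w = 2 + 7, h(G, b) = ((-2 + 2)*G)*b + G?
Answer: 81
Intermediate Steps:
h(G, b) = G (h(G, b) = (0*G)*b + G = 0*b + G = 0 + G = G)
w = 9
(h(0, 6*0 - 1*4) + w)**2 = (0 + 9)**2 = 9**2 = 81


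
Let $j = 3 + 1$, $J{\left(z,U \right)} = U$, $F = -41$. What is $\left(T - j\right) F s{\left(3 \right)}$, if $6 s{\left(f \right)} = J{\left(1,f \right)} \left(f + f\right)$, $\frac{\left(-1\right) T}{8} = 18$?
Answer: $18204$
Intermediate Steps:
$T = -144$ ($T = \left(-8\right) 18 = -144$)
$j = 4$
$s{\left(f \right)} = \frac{f^{2}}{3}$ ($s{\left(f \right)} = \frac{f \left(f + f\right)}{6} = \frac{f 2 f}{6} = \frac{2 f^{2}}{6} = \frac{f^{2}}{3}$)
$\left(T - j\right) F s{\left(3 \right)} = \left(-144 - 4\right) \left(-41\right) \frac{3^{2}}{3} = \left(-144 - 4\right) \left(-41\right) \frac{1}{3} \cdot 9 = \left(-148\right) \left(-41\right) 3 = 6068 \cdot 3 = 18204$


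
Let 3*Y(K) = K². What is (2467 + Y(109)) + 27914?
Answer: 103024/3 ≈ 34341.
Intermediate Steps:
Y(K) = K²/3
(2467 + Y(109)) + 27914 = (2467 + (⅓)*109²) + 27914 = (2467 + (⅓)*11881) + 27914 = (2467 + 11881/3) + 27914 = 19282/3 + 27914 = 103024/3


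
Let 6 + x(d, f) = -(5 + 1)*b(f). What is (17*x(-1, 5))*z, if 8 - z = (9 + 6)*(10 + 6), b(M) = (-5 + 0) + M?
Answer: 23664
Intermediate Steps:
b(M) = -5 + M
z = -232 (z = 8 - (9 + 6)*(10 + 6) = 8 - 15*16 = 8 - 1*240 = 8 - 240 = -232)
x(d, f) = 24 - 6*f (x(d, f) = -6 - (5 + 1)*(-5 + f) = -6 - 6*(-5 + f) = -6 - (-30 + 6*f) = -6 + (30 - 6*f) = 24 - 6*f)
(17*x(-1, 5))*z = (17*(24 - 6*5))*(-232) = (17*(24 - 30))*(-232) = (17*(-6))*(-232) = -102*(-232) = 23664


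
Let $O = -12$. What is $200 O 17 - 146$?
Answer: $-40946$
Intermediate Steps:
$200 O 17 - 146 = 200 \left(\left(-12\right) 17\right) - 146 = 200 \left(-204\right) - 146 = -40800 - 146 = -40946$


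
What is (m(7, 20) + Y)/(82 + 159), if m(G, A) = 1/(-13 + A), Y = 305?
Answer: 2136/1687 ≈ 1.2662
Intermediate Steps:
(m(7, 20) + Y)/(82 + 159) = (1/(-13 + 20) + 305)/(82 + 159) = (1/7 + 305)/241 = (1/7 + 305)*(1/241) = (2136/7)*(1/241) = 2136/1687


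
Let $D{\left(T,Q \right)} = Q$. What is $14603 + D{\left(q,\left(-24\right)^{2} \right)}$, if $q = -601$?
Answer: $15179$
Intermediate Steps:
$14603 + D{\left(q,\left(-24\right)^{2} \right)} = 14603 + \left(-24\right)^{2} = 14603 + 576 = 15179$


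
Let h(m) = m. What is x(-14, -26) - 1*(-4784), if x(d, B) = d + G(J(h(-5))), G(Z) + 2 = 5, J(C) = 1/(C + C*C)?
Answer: 4773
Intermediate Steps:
J(C) = 1/(C + C²)
G(Z) = 3 (G(Z) = -2 + 5 = 3)
x(d, B) = 3 + d (x(d, B) = d + 3 = 3 + d)
x(-14, -26) - 1*(-4784) = (3 - 14) - 1*(-4784) = -11 + 4784 = 4773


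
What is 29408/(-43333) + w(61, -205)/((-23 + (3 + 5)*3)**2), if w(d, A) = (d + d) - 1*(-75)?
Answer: 8507193/43333 ≈ 196.32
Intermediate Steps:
w(d, A) = 75 + 2*d (w(d, A) = 2*d + 75 = 75 + 2*d)
29408/(-43333) + w(61, -205)/((-23 + (3 + 5)*3)**2) = 29408/(-43333) + (75 + 2*61)/((-23 + (3 + 5)*3)**2) = 29408*(-1/43333) + (75 + 122)/((-23 + 8*3)**2) = -29408/43333 + 197/((-23 + 24)**2) = -29408/43333 + 197/(1**2) = -29408/43333 + 197/1 = -29408/43333 + 197*1 = -29408/43333 + 197 = 8507193/43333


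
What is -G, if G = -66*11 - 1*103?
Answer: 829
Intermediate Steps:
G = -829 (G = -726 - 103 = -829)
-G = -1*(-829) = 829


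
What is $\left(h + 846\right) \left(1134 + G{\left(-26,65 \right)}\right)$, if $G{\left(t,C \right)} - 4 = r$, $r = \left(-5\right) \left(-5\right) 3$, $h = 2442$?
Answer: $3988344$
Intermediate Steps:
$r = 75$ ($r = 25 \cdot 3 = 75$)
$G{\left(t,C \right)} = 79$ ($G{\left(t,C \right)} = 4 + 75 = 79$)
$\left(h + 846\right) \left(1134 + G{\left(-26,65 \right)}\right) = \left(2442 + 846\right) \left(1134 + 79\right) = 3288 \cdot 1213 = 3988344$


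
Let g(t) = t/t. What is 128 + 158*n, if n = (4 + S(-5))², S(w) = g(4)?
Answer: 4078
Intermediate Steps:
g(t) = 1
S(w) = 1
n = 25 (n = (4 + 1)² = 5² = 25)
128 + 158*n = 128 + 158*25 = 128 + 3950 = 4078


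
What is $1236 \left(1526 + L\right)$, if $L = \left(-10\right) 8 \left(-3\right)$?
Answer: $2182776$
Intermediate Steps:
$L = 240$ ($L = \left(-80\right) \left(-3\right) = 240$)
$1236 \left(1526 + L\right) = 1236 \left(1526 + 240\right) = 1236 \cdot 1766 = 2182776$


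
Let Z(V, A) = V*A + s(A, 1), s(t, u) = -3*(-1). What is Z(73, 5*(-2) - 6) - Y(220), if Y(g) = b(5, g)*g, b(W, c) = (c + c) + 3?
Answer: -98625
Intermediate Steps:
b(W, c) = 3 + 2*c (b(W, c) = 2*c + 3 = 3 + 2*c)
s(t, u) = 3
Z(V, A) = 3 + A*V (Z(V, A) = V*A + 3 = A*V + 3 = 3 + A*V)
Y(g) = g*(3 + 2*g) (Y(g) = (3 + 2*g)*g = g*(3 + 2*g))
Z(73, 5*(-2) - 6) - Y(220) = (3 + (5*(-2) - 6)*73) - 220*(3 + 2*220) = (3 + (-10 - 6)*73) - 220*(3 + 440) = (3 - 16*73) - 220*443 = (3 - 1168) - 1*97460 = -1165 - 97460 = -98625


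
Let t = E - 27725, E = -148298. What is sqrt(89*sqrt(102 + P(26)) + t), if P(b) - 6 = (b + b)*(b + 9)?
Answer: sqrt(-176023 + 178*sqrt(482)) ≈ 414.87*I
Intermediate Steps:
P(b) = 6 + 2*b*(9 + b) (P(b) = 6 + (b + b)*(b + 9) = 6 + (2*b)*(9 + b) = 6 + 2*b*(9 + b))
t = -176023 (t = -148298 - 27725 = -176023)
sqrt(89*sqrt(102 + P(26)) + t) = sqrt(89*sqrt(102 + (6 + 2*26**2 + 18*26)) - 176023) = sqrt(89*sqrt(102 + (6 + 2*676 + 468)) - 176023) = sqrt(89*sqrt(102 + (6 + 1352 + 468)) - 176023) = sqrt(89*sqrt(102 + 1826) - 176023) = sqrt(89*sqrt(1928) - 176023) = sqrt(89*(2*sqrt(482)) - 176023) = sqrt(178*sqrt(482) - 176023) = sqrt(-176023 + 178*sqrt(482))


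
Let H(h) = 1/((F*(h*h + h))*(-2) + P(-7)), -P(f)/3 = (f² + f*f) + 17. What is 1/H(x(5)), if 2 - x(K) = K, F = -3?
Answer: -309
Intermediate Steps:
P(f) = -51 - 6*f² (P(f) = -3*((f² + f*f) + 17) = -3*((f² + f²) + 17) = -3*(2*f² + 17) = -3*(17 + 2*f²) = -51 - 6*f²)
x(K) = 2 - K
H(h) = 1/(-345 + 6*h + 6*h²) (H(h) = 1/(-3*(h*h + h)*(-2) + (-51 - 6*(-7)²)) = 1/(-3*(h² + h)*(-2) + (-51 - 6*49)) = 1/(-3*(h + h²)*(-2) + (-51 - 294)) = 1/((-3*h - 3*h²)*(-2) - 345) = 1/((6*h + 6*h²) - 345) = 1/(-345 + 6*h + 6*h²))
1/H(x(5)) = 1/(1/(3*(-115 + 2*(2 - 1*5) + 2*(2 - 1*5)²))) = 1/(1/(3*(-115 + 2*(2 - 5) + 2*(2 - 5)²))) = 1/(1/(3*(-115 + 2*(-3) + 2*(-3)²))) = 1/(1/(3*(-115 - 6 + 2*9))) = 1/(1/(3*(-115 - 6 + 18))) = 1/((⅓)/(-103)) = 1/((⅓)*(-1/103)) = 1/(-1/309) = -309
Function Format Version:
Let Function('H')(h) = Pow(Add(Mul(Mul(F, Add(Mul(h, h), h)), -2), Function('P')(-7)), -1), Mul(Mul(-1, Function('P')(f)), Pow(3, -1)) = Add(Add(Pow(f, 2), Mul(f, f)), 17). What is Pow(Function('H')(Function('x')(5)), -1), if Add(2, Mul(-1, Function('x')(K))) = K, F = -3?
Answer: -309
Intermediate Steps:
Function('P')(f) = Add(-51, Mul(-6, Pow(f, 2))) (Function('P')(f) = Mul(-3, Add(Add(Pow(f, 2), Mul(f, f)), 17)) = Mul(-3, Add(Add(Pow(f, 2), Pow(f, 2)), 17)) = Mul(-3, Add(Mul(2, Pow(f, 2)), 17)) = Mul(-3, Add(17, Mul(2, Pow(f, 2)))) = Add(-51, Mul(-6, Pow(f, 2))))
Function('x')(K) = Add(2, Mul(-1, K))
Function('H')(h) = Pow(Add(-345, Mul(6, h), Mul(6, Pow(h, 2))), -1) (Function('H')(h) = Pow(Add(Mul(Mul(-3, Add(Mul(h, h), h)), -2), Add(-51, Mul(-6, Pow(-7, 2)))), -1) = Pow(Add(Mul(Mul(-3, Add(Pow(h, 2), h)), -2), Add(-51, Mul(-6, 49))), -1) = Pow(Add(Mul(Mul(-3, Add(h, Pow(h, 2))), -2), Add(-51, -294)), -1) = Pow(Add(Mul(Add(Mul(-3, h), Mul(-3, Pow(h, 2))), -2), -345), -1) = Pow(Add(Add(Mul(6, h), Mul(6, Pow(h, 2))), -345), -1) = Pow(Add(-345, Mul(6, h), Mul(6, Pow(h, 2))), -1))
Pow(Function('H')(Function('x')(5)), -1) = Pow(Mul(Rational(1, 3), Pow(Add(-115, Mul(2, Add(2, Mul(-1, 5))), Mul(2, Pow(Add(2, Mul(-1, 5)), 2))), -1)), -1) = Pow(Mul(Rational(1, 3), Pow(Add(-115, Mul(2, Add(2, -5)), Mul(2, Pow(Add(2, -5), 2))), -1)), -1) = Pow(Mul(Rational(1, 3), Pow(Add(-115, Mul(2, -3), Mul(2, Pow(-3, 2))), -1)), -1) = Pow(Mul(Rational(1, 3), Pow(Add(-115, -6, Mul(2, 9)), -1)), -1) = Pow(Mul(Rational(1, 3), Pow(Add(-115, -6, 18), -1)), -1) = Pow(Mul(Rational(1, 3), Pow(-103, -1)), -1) = Pow(Mul(Rational(1, 3), Rational(-1, 103)), -1) = Pow(Rational(-1, 309), -1) = -309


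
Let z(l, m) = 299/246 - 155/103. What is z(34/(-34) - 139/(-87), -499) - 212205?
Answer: -5376857623/25338 ≈ -2.1221e+5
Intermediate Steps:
z(l, m) = -7333/25338 (z(l, m) = 299*(1/246) - 155*1/103 = 299/246 - 155/103 = -7333/25338)
z(34/(-34) - 139/(-87), -499) - 212205 = -7333/25338 - 212205 = -5376857623/25338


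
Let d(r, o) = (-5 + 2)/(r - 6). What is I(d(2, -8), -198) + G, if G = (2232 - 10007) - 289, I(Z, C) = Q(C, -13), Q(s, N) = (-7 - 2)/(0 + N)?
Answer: -104823/13 ≈ -8063.3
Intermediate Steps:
Q(s, N) = -9/N
d(r, o) = -3/(-6 + r)
I(Z, C) = 9/13 (I(Z, C) = -9/(-13) = -9*(-1/13) = 9/13)
G = -8064 (G = -7775 - 289 = -8064)
I(d(2, -8), -198) + G = 9/13 - 8064 = -104823/13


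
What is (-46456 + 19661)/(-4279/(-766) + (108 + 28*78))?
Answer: -20524970/1759951 ≈ -11.662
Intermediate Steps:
(-46456 + 19661)/(-4279/(-766) + (108 + 28*78)) = -26795/(-4279*(-1/766) + (108 + 2184)) = -26795/(4279/766 + 2292) = -26795/1759951/766 = -26795*766/1759951 = -20524970/1759951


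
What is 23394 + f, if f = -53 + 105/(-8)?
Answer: 186623/8 ≈ 23328.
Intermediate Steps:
f = -529/8 (f = -53 + 105*(-⅛) = -53 - 105/8 = -529/8 ≈ -66.125)
23394 + f = 23394 - 529/8 = 186623/8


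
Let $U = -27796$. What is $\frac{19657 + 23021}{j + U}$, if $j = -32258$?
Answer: $- \frac{7113}{10009} \approx -0.71066$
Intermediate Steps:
$\frac{19657 + 23021}{j + U} = \frac{19657 + 23021}{-32258 - 27796} = \frac{42678}{-60054} = 42678 \left(- \frac{1}{60054}\right) = - \frac{7113}{10009}$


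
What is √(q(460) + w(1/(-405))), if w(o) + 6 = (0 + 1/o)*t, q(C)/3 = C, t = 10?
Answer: 2*I*√669 ≈ 51.73*I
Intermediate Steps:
q(C) = 3*C
w(o) = -6 + 10/o (w(o) = -6 + (0 + 1/o)*10 = -6 + 10/o)
√(q(460) + w(1/(-405))) = √(3*460 + (-6 + 10/(1/(-405)))) = √(1380 + (-6 + 10/(-1/405))) = √(1380 + (-6 + 10*(-405))) = √(1380 + (-6 - 4050)) = √(1380 - 4056) = √(-2676) = 2*I*√669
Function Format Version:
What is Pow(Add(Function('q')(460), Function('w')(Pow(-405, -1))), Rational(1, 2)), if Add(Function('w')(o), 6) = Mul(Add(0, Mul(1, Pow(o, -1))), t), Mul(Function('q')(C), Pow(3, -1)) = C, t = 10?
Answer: Mul(2, I, Pow(669, Rational(1, 2))) ≈ Mul(51.730, I)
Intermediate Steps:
Function('q')(C) = Mul(3, C)
Function('w')(o) = Add(-6, Mul(10, Pow(o, -1))) (Function('w')(o) = Add(-6, Mul(Add(0, Mul(1, Pow(o, -1))), 10)) = Add(-6, Mul(Add(0, Pow(o, -1)), 10)) = Add(-6, Mul(Pow(o, -1), 10)) = Add(-6, Mul(10, Pow(o, -1))))
Pow(Add(Function('q')(460), Function('w')(Pow(-405, -1))), Rational(1, 2)) = Pow(Add(Mul(3, 460), Add(-6, Mul(10, Pow(Pow(-405, -1), -1)))), Rational(1, 2)) = Pow(Add(1380, Add(-6, Mul(10, Pow(Rational(-1, 405), -1)))), Rational(1, 2)) = Pow(Add(1380, Add(-6, Mul(10, -405))), Rational(1, 2)) = Pow(Add(1380, Add(-6, -4050)), Rational(1, 2)) = Pow(Add(1380, -4056), Rational(1, 2)) = Pow(-2676, Rational(1, 2)) = Mul(2, I, Pow(669, Rational(1, 2)))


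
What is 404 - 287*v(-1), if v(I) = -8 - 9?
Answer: 5283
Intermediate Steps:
v(I) = -17
404 - 287*v(-1) = 404 - 287*(-17) = 404 + 4879 = 5283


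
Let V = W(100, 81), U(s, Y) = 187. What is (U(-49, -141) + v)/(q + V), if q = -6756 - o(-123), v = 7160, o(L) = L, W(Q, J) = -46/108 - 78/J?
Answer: -132246/119419 ≈ -1.1074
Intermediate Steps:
W(Q, J) = -23/54 - 78/J (W(Q, J) = -46*1/108 - 78/J = -23/54 - 78/J)
V = -25/18 (V = -23/54 - 78/81 = -23/54 - 78*1/81 = -23/54 - 26/27 = -25/18 ≈ -1.3889)
q = -6633 (q = -6756 - 1*(-123) = -6756 + 123 = -6633)
(U(-49, -141) + v)/(q + V) = (187 + 7160)/(-6633 - 25/18) = 7347/(-119419/18) = 7347*(-18/119419) = -132246/119419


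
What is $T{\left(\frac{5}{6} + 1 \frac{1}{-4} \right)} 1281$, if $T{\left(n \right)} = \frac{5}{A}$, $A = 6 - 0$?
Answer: $\frac{2135}{2} \approx 1067.5$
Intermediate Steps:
$A = 6$ ($A = 6 + 0 = 6$)
$T{\left(n \right)} = \frac{5}{6}$
$T{\left(\frac{5}{6} + 1 \frac{1}{-4} \right)} 1281 = \frac{5}{6} \cdot 1281 = \frac{2135}{2}$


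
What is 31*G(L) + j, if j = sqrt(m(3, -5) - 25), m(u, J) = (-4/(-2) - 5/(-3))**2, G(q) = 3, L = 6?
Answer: 93 + 2*I*sqrt(26)/3 ≈ 93.0 + 3.3993*I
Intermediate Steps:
m(u, J) = 121/9 (m(u, J) = (-4*(-1/2) - 5*(-1/3))**2 = (2 + 5/3)**2 = (11/3)**2 = 121/9)
j = 2*I*sqrt(26)/3 (j = sqrt(121/9 - 25) = sqrt(-104/9) = 2*I*sqrt(26)/3 ≈ 3.3993*I)
31*G(L) + j = 31*3 + 2*I*sqrt(26)/3 = 93 + 2*I*sqrt(26)/3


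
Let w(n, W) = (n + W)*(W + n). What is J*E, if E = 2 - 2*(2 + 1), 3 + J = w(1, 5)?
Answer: -132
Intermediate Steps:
w(n, W) = (W + n)² (w(n, W) = (W + n)*(W + n) = (W + n)²)
J = 33 (J = -3 + (5 + 1)² = -3 + 6² = -3 + 36 = 33)
E = -4 (E = 2 - 2*3 = 2 - 6 = -4)
J*E = 33*(-4) = -132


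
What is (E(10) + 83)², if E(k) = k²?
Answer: 33489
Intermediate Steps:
(E(10) + 83)² = (10² + 83)² = (100 + 83)² = 183² = 33489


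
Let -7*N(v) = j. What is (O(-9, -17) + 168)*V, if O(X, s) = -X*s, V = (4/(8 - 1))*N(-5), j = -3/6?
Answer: 30/49 ≈ 0.61224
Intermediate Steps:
j = -1/2 (j = -3*1/6 = -1/2 ≈ -0.50000)
N(v) = 1/14 (N(v) = -1/7*(-1/2) = 1/14)
V = 2/49 (V = (4/(8 - 1))*(1/14) = (4/7)*(1/14) = 2/49 ≈ 0.040816)
O(X, s) = -X*s
(O(-9, -17) + 168)*V = (-1*(-9)*(-17) + 168)*(2/49) = (-153 + 168)*(2/49) = 15*(2/49) = 30/49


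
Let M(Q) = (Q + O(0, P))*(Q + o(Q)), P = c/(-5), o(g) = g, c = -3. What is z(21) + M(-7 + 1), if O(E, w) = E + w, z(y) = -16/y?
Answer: 6724/105 ≈ 64.038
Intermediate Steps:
P = ⅗ (P = -3/(-5) = -3*(-⅕) = ⅗ ≈ 0.60000)
M(Q) = 2*Q*(⅗ + Q) (M(Q) = (Q + (0 + ⅗))*(Q + Q) = (Q + ⅗)*(2*Q) = (⅗ + Q)*(2*Q) = 2*Q*(⅗ + Q))
z(21) + M(-7 + 1) = -16/21 + 2*(-7 + 1)*(3 + 5*(-7 + 1))/5 = -16*1/21 + (⅖)*(-6)*(3 + 5*(-6)) = -16/21 + (⅖)*(-6)*(3 - 30) = -16/21 + (⅖)*(-6)*(-27) = -16/21 + 324/5 = 6724/105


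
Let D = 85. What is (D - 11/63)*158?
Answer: 844352/63 ≈ 13402.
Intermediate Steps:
(D - 11/63)*158 = (85 - 11/63)*158 = (5344/63)*158 = 844352/63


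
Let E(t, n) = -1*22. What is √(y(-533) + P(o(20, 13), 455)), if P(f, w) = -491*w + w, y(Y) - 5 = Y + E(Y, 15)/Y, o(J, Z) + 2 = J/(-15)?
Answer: 2*I*√15871907454/533 ≈ 472.73*I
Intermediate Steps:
o(J, Z) = -2 - J/15 (o(J, Z) = -2 + J/(-15) = -2 + J*(-1/15) = -2 - J/15)
E(t, n) = -22
y(Y) = 5 + Y - 22/Y (y(Y) = 5 + (Y - 22/Y) = 5 + Y - 22/Y)
P(f, w) = -490*w
√(y(-533) + P(o(20, 13), 455)) = √((5 - 533 - 22/(-533)) - 490*455) = √((5 - 533 - 22*(-1/533)) - 222950) = √((5 - 533 + 22/533) - 222950) = √(-281402/533 - 222950) = √(-119113752/533) = 2*I*√15871907454/533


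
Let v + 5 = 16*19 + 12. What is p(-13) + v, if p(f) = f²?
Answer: 480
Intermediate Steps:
v = 311 (v = -5 + (16*19 + 12) = -5 + (304 + 12) = -5 + 316 = 311)
p(-13) + v = (-13)² + 311 = 169 + 311 = 480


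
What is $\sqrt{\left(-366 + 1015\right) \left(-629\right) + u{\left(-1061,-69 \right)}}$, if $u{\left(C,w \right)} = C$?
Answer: $i \sqrt{409282} \approx 639.75 i$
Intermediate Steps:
$\sqrt{\left(-366 + 1015\right) \left(-629\right) + u{\left(-1061,-69 \right)}} = \sqrt{\left(-366 + 1015\right) \left(-629\right) - 1061} = \sqrt{649 \left(-629\right) - 1061} = \sqrt{-408221 - 1061} = \sqrt{-409282} = i \sqrt{409282}$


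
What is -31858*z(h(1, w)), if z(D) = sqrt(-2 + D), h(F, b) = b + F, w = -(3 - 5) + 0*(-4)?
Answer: -31858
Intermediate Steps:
w = 2 (w = -1*(-2) + 0 = 2 + 0 = 2)
h(F, b) = F + b
-31858*z(h(1, w)) = -31858*sqrt(-2 + (1 + 2)) = -31858*sqrt(-2 + 3) = -31858*sqrt(1) = -31858*1 = -31858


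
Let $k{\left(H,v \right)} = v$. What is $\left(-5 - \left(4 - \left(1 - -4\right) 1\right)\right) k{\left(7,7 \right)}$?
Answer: $-28$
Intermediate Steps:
$\left(-5 - \left(4 - \left(1 - -4\right) 1\right)\right) k{\left(7,7 \right)} = \left(-5 - \left(4 - \left(1 - -4\right) 1\right)\right) 7 = \left(-5 - \left(4 - \left(1 + 4\right) 1\right)\right) 7 = \left(-5 + \left(5 \cdot 1 - 4\right)\right) 7 = \left(-5 + \left(5 - 4\right)\right) 7 = \left(-5 + 1\right) 7 = \left(-4\right) 7 = -28$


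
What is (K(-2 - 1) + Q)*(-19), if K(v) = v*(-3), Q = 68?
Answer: -1463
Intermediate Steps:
K(v) = -3*v
(K(-2 - 1) + Q)*(-19) = (-3*(-2 - 1) + 68)*(-19) = (-3*(-3) + 68)*(-19) = (9 + 68)*(-19) = 77*(-19) = -1463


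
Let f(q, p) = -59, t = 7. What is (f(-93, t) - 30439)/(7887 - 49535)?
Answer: 15249/20824 ≈ 0.73228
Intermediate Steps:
(f(-93, t) - 30439)/(7887 - 49535) = (-59 - 30439)/(7887 - 49535) = -30498/(-41648) = -30498*(-1/41648) = 15249/20824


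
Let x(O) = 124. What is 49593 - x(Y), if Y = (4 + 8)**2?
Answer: 49469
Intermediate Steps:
Y = 144 (Y = 12**2 = 144)
49593 - x(Y) = 49593 - 1*124 = 49593 - 124 = 49469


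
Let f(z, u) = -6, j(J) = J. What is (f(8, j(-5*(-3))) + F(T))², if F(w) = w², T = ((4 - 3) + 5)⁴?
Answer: 2821089752100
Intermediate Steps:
T = 1296 (T = (1 + 5)⁴ = 6⁴ = 1296)
(f(8, j(-5*(-3))) + F(T))² = (-6 + 1296²)² = (-6 + 1679616)² = 1679610² = 2821089752100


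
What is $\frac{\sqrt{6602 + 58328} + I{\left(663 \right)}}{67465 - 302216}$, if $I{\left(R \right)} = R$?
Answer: $- \frac{663}{234751} - \frac{\sqrt{64930}}{234751} \approx -0.0039097$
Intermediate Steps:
$\frac{\sqrt{6602 + 58328} + I{\left(663 \right)}}{67465 - 302216} = \frac{\sqrt{6602 + 58328} + 663}{67465 - 302216} = \frac{\sqrt{64930} + 663}{-234751} = \left(663 + \sqrt{64930}\right) \left(- \frac{1}{234751}\right) = - \frac{663}{234751} - \frac{\sqrt{64930}}{234751}$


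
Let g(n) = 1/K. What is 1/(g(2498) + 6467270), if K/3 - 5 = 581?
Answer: 1758/11369460661 ≈ 1.5462e-7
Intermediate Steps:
K = 1758 (K = 15 + 3*581 = 15 + 1743 = 1758)
g(n) = 1/1758
1/(g(2498) + 6467270) = 1/(1/1758 + 6467270) = 1/(11369460661/1758) = 1758/11369460661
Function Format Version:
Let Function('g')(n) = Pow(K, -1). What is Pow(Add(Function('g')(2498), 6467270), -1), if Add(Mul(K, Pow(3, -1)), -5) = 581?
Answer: Rational(1758, 11369460661) ≈ 1.5462e-7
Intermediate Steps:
K = 1758 (K = Add(15, Mul(3, 581)) = Add(15, 1743) = 1758)
Function('g')(n) = Rational(1, 1758) (Function('g')(n) = Pow(1758, -1) = Rational(1, 1758))
Pow(Add(Function('g')(2498), 6467270), -1) = Pow(Add(Rational(1, 1758), 6467270), -1) = Pow(Rational(11369460661, 1758), -1) = Rational(1758, 11369460661)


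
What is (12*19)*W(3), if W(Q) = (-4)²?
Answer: 3648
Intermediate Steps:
W(Q) = 16
(12*19)*W(3) = (12*19)*16 = 228*16 = 3648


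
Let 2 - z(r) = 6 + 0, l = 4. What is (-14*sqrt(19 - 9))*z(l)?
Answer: 56*sqrt(10) ≈ 177.09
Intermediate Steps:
z(r) = -4 (z(r) = 2 - (6 + 0) = 2 - 1*6 = 2 - 6 = -4)
(-14*sqrt(19 - 9))*z(l) = -14*sqrt(19 - 9)*(-4) = -14*sqrt(10)*(-4) = 56*sqrt(10)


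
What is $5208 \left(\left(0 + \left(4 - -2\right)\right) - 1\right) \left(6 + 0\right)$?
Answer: $156240$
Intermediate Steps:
$5208 \left(\left(0 + \left(4 - -2\right)\right) - 1\right) \left(6 + 0\right) = 5208 \left(\left(0 + \left(4 + 2\right)\right) - 1\right) 6 = 5208 \left(\left(0 + 6\right) - 1\right) 6 = 5208 \left(6 - 1\right) 6 = 5208 \cdot 5 \cdot 6 = 5208 \cdot 30 = 156240$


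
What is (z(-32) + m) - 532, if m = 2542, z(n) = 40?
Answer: 2050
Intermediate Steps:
(z(-32) + m) - 532 = (40 + 2542) - 532 = 2582 - 532 = 2050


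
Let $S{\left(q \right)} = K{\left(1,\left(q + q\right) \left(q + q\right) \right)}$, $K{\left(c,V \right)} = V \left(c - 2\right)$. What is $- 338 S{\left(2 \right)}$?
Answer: $5408$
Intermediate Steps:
$K{\left(c,V \right)} = V \left(-2 + c\right)$
$S{\left(q \right)} = - 4 q^{2}$ ($S{\left(q \right)} = \left(q + q\right) \left(q + q\right) \left(-2 + 1\right) = 2 q 2 q \left(-1\right) = 4 q^{2} \left(-1\right) = - 4 q^{2}$)
$- 338 S{\left(2 \right)} = - 338 \left(- 4 \cdot 2^{2}\right) = - 338 \left(\left(-4\right) 4\right) = \left(-338\right) \left(-16\right) = 5408$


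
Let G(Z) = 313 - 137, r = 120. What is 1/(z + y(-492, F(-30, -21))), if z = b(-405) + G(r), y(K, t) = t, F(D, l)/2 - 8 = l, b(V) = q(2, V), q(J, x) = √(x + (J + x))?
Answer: 75/11654 - I*√202/11654 ≈ 0.0064356 - 0.0012196*I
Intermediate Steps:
q(J, x) = √(J + 2*x)
G(Z) = 176
b(V) = √(2 + 2*V)
F(D, l) = 16 + 2*l
z = 176 + 2*I*√202 (z = √(2 + 2*(-405)) + 176 = √(2 - 810) + 176 = √(-808) + 176 = 2*I*√202 + 176 = 176 + 2*I*√202 ≈ 176.0 + 28.425*I)
1/(z + y(-492, F(-30, -21))) = 1/((176 + 2*I*√202) + (16 + 2*(-21))) = 1/((176 + 2*I*√202) + (16 - 42)) = 1/((176 + 2*I*√202) - 26) = 1/(150 + 2*I*√202)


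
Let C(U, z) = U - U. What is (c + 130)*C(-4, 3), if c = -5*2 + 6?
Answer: 0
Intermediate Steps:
C(U, z) = 0
c = -4 (c = -10 + 6 = -4)
(c + 130)*C(-4, 3) = (-4 + 130)*0 = 126*0 = 0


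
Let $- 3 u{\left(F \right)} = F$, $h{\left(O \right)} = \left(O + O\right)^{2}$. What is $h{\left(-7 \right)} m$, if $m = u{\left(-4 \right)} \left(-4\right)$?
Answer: $- \frac{3136}{3} \approx -1045.3$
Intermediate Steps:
$h{\left(O \right)} = 4 O^{2}$ ($h{\left(O \right)} = \left(2 O\right)^{2} = 4 O^{2}$)
$u{\left(F \right)} = - \frac{F}{3}$
$m = - \frac{16}{3}$ ($m = \left(- \frac{1}{3}\right) \left(-4\right) \left(-4\right) = \frac{4}{3} \left(-4\right) = - \frac{16}{3} \approx -5.3333$)
$h{\left(-7 \right)} m = 4 \left(-7\right)^{2} \left(- \frac{16}{3}\right) = 4 \cdot 49 \left(- \frac{16}{3}\right) = 196 \left(- \frac{16}{3}\right) = - \frac{3136}{3}$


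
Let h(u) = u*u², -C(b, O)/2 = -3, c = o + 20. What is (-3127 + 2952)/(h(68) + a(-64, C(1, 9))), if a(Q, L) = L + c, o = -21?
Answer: -175/314437 ≈ -0.00055655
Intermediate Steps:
c = -1 (c = -21 + 20 = -1)
C(b, O) = 6 (C(b, O) = -2*(-3) = 6)
a(Q, L) = -1 + L (a(Q, L) = L - 1 = -1 + L)
h(u) = u³
(-3127 + 2952)/(h(68) + a(-64, C(1, 9))) = (-3127 + 2952)/(68³ + (-1 + 6)) = -175/(314432 + 5) = -175/314437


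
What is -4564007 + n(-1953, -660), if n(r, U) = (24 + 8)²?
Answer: -4562983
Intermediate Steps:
n(r, U) = 1024 (n(r, U) = 32² = 1024)
-4564007 + n(-1953, -660) = -4564007 + 1024 = -4562983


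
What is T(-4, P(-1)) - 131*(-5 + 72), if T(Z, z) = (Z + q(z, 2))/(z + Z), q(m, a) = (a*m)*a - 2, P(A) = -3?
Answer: -61421/7 ≈ -8774.4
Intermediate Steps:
q(m, a) = -2 + m*a² (q(m, a) = m*a² - 2 = -2 + m*a²)
T(Z, z) = (-2 + Z + 4*z)/(Z + z) (T(Z, z) = (Z + (-2 + z*2²))/(z + Z) = (Z + (-2 + z*4))/(Z + z) = (Z + (-2 + 4*z))/(Z + z) = (-2 + Z + 4*z)/(Z + z))
T(-4, P(-1)) - 131*(-5 + 72) = (-2 - 4 + 4*(-3))/(-4 - 3) - 131*(-5 + 72) = (-2 - 4 - 12)/(-7) - 131*67 = -⅐*(-18) - 8777 = 18/7 - 8777 = -61421/7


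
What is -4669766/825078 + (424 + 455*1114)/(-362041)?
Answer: -1054601935669/149356032099 ≈ -7.0610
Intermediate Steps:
-4669766/825078 + (424 + 455*1114)/(-362041) = -4669766*1/825078 + (424 + 506870)*(-1/362041) = -2334883/412539 + 507294*(-1/362041) = -2334883/412539 - 507294/362041 = -1054601935669/149356032099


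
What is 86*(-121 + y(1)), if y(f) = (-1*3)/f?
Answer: -10664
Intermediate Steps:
y(f) = -3/f
86*(-121 + y(1)) = 86*(-121 - 3/1) = 86*(-121 - 3*1) = 86*(-121 - 3) = 86*(-124) = -10664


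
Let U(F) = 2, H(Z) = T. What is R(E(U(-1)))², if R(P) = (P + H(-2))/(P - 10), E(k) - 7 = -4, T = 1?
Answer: 16/49 ≈ 0.32653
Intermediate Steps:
H(Z) = 1
E(k) = 3 (E(k) = 7 - 4 = 3)
R(P) = (1 + P)/(-10 + P) (R(P) = (P + 1)/(P - 10) = (1 + P)/(-10 + P))
R(E(U(-1)))² = ((1 + 3)/(-10 + 3))² = (4/(-7))² = (-⅐*4)² = (-4/7)² = 16/49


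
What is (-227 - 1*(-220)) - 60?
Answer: -67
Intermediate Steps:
(-227 - 1*(-220)) - 60 = (-227 + 220) - 60 = -7 - 60 = -67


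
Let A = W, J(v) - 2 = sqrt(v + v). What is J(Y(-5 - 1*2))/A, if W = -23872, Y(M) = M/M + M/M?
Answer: -1/5968 ≈ -0.00016756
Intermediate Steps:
Y(M) = 2 (Y(M) = 1 + 1 = 2)
J(v) = 2 + sqrt(2)*sqrt(v) (J(v) = 2 + sqrt(v + v) = 2 + sqrt(2*v) = 2 + sqrt(2)*sqrt(v))
A = -23872
J(Y(-5 - 1*2))/A = (2 + sqrt(2)*sqrt(2))/(-23872) = (2 + 2)*(-1/23872) = 4*(-1/23872) = -1/5968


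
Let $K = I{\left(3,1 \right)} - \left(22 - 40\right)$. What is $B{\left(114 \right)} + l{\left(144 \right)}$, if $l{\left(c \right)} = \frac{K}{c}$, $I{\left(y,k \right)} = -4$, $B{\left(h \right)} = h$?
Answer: $\frac{8215}{72} \approx 114.1$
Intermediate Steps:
$K = 14$ ($K = -4 - \left(22 - 40\right) = -4 - -18 = -4 + 18 = 14$)
$l{\left(c \right)} = \frac{14}{c}$
$B{\left(114 \right)} + l{\left(144 \right)} = 114 + \frac{14}{144} = 114 + 14 \cdot \frac{1}{144} = 114 + \frac{7}{72} = \frac{8215}{72}$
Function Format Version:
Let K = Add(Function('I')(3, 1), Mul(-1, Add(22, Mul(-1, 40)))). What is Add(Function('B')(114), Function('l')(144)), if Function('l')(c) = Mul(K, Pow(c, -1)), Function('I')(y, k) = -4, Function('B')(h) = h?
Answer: Rational(8215, 72) ≈ 114.10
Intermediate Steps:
K = 14 (K = Add(-4, Mul(-1, Add(22, Mul(-1, 40)))) = Add(-4, Mul(-1, Add(22, -40))) = Add(-4, Mul(-1, -18)) = Add(-4, 18) = 14)
Function('l')(c) = Mul(14, Pow(c, -1))
Add(Function('B')(114), Function('l')(144)) = Add(114, Mul(14, Pow(144, -1))) = Add(114, Mul(14, Rational(1, 144))) = Add(114, Rational(7, 72)) = Rational(8215, 72)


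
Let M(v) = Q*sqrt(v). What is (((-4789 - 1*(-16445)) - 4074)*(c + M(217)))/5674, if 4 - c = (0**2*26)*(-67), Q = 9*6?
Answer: 15164/2837 + 204714*sqrt(217)/2837 ≈ 1068.3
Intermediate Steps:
Q = 54
M(v) = 54*sqrt(v)
c = 4 (c = 4 - 0**2*26*(-67) = 4 - 0*26*(-67) = 4 - 0*(-67) = 4 - 1*0 = 4 + 0 = 4)
(((-4789 - 1*(-16445)) - 4074)*(c + M(217)))/5674 = (((-4789 - 1*(-16445)) - 4074)*(4 + 54*sqrt(217)))/5674 = (((-4789 + 16445) - 4074)*(4 + 54*sqrt(217)))*(1/5674) = ((11656 - 4074)*(4 + 54*sqrt(217)))*(1/5674) = (7582*(4 + 54*sqrt(217)))*(1/5674) = (30328 + 409428*sqrt(217))*(1/5674) = 15164/2837 + 204714*sqrt(217)/2837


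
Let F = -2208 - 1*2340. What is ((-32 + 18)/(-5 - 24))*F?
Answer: -63672/29 ≈ -2195.6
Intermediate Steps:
F = -4548 (F = -2208 - 2340 = -4548)
((-32 + 18)/(-5 - 24))*F = ((-32 + 18)/(-5 - 24))*(-4548) = -14/(-29)*(-4548) = -14*(-1/29)*(-4548) = (14/29)*(-4548) = -63672/29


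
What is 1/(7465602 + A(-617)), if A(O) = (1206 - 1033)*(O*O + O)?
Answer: 1/73218058 ≈ 1.3658e-8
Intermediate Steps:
A(O) = 173*O + 173*O² (A(O) = 173*(O² + O) = 173*(O + O²) = 173*O + 173*O²)
1/(7465602 + A(-617)) = 1/(7465602 + 173*(-617)*(1 - 617)) = 1/(7465602 + 173*(-617)*(-616)) = 1/(7465602 + 65752456) = 1/73218058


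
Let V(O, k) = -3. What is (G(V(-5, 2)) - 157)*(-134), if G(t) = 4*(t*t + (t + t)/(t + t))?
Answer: 15678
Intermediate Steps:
G(t) = 4 + 4*t² (G(t) = 4*(t² + (2*t)/((2*t))) = 4*(t² + (2*t)*(1/(2*t))) = 4*(t² + 1) = 4*(1 + t²) = 4 + 4*t²)
(G(V(-5, 2)) - 157)*(-134) = ((4 + 4*(-3)²) - 157)*(-134) = ((4 + 4*9) - 157)*(-134) = ((4 + 36) - 157)*(-134) = (40 - 157)*(-134) = -117*(-134) = 15678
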